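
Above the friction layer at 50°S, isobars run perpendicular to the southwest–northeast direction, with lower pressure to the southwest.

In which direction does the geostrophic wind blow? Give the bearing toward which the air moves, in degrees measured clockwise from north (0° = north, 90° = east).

The pressure-gradient force points toward the southwest (bearing 225°).
Geostrophic balance: in the Southern Hemisphere the Coriolis force deflects motion to the left, so the geostrophic wind blows 90° to the left of the pressure-gradient force (low pressure on the right).
Rotating 225° by 90° counterclockwise gives 135° — the wind blows toward the southeast.

135°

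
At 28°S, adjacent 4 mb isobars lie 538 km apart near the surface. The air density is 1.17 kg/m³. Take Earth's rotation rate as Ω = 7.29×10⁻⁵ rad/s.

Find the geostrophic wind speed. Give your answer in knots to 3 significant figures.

18.0 knots

Coriolis parameter at 28°S:
f = 2Ω sin φ = 2 × 7.29×10⁻⁵ × sin 28° = 6.84×10⁻⁵ s⁻¹
Pressure gradient: |∂P/∂n| = 400 Pa / 538000 m = 7.43×10⁻⁴ Pa/m
Geostrophic balance (pressure-gradient force = Coriolis force):
V_g = (1/(fρ)) |∂P/∂n| = 7.43×10⁻⁴ / (6.84×10⁻⁵ × 1.17) = 9.28 m/s
Converting: 9.28 m/s × 1.944 = 18.0 knots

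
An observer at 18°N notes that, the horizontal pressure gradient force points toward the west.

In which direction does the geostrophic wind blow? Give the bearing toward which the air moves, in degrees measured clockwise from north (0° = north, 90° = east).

000°

The pressure-gradient force points toward the west (bearing 270°).
Geostrophic balance: in the Northern Hemisphere the Coriolis force deflects motion to the right, so the geostrophic wind blows 90° to the right of the pressure-gradient force (low pressure on the left).
Rotating 270° by 90° clockwise gives 000° — the wind blows toward the north.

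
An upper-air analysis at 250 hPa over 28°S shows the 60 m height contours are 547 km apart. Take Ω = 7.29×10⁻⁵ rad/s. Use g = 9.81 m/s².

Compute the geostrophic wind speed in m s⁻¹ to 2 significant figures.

Coriolis parameter at 28°S:
f = 2Ω sin φ = 2 × 7.29×10⁻⁵ × sin 28° = 6.84×10⁻⁵ s⁻¹
Height gradient: |∂Z/∂n| = 60 m / 547000 m = 1.10×10⁻⁴
On a pressure surface, geostrophic balance gives V_g = (g/f)|∂Z/∂n|:
V_g = 9.81 × 1.10×10⁻⁴ / 6.84×10⁻⁵ = 15.7 m/s

16 m s⁻¹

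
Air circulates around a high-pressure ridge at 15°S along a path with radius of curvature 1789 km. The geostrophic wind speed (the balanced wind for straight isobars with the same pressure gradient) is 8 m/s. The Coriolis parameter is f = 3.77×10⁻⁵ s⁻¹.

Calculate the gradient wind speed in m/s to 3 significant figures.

Around a high, pressure-gradient force acts outward with centrifugal, so Coriolis balances both:
fV = (1/ρ)|∂P/∂n| + V²/R  →  V² − fR·V + fR·V_g = 0
With fR = 3.77×10⁻⁵ × 1789×10³ m = 67.4 m/s:
V = [fR − √((fR)² − 4 fR V_g)]/2 = [67.4 − √(67.4² − 4×67.4×8)]/2 = 9.28 m/s
Supergeostrophic (V > V_g = 8 m/s), as expected around a high.

9.28 m/s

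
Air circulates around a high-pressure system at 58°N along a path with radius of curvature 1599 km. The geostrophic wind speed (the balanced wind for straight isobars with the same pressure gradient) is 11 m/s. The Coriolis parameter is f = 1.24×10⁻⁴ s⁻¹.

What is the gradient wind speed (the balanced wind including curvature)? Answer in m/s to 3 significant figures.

11.7 m/s

Around a high, pressure-gradient force acts outward with centrifugal, so Coriolis balances both:
fV = (1/ρ)|∂P/∂n| + V²/R  →  V² − fR·V + fR·V_g = 0
With fR = 1.24×10⁻⁴ × 1599×10³ m = 198 m/s:
V = [fR − √((fR)² − 4 fR V_g)]/2 = [198 − √(198² − 4×198×11)]/2 = 11.7 m/s
Supergeostrophic (V > V_g = 11 m/s), as expected around a high.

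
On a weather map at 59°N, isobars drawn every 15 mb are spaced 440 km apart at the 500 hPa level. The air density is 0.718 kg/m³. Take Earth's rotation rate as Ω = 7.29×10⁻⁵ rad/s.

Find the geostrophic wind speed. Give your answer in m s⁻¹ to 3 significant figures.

38.0 m s⁻¹

Coriolis parameter at 59°N:
f = 2Ω sin φ = 2 × 7.29×10⁻⁵ × sin 59° = 1.25×10⁻⁴ s⁻¹
Pressure gradient: |∂P/∂n| = 1500 Pa / 440000 m = 3.41×10⁻³ Pa/m
Geostrophic balance (pressure-gradient force = Coriolis force):
V_g = (1/(fρ)) |∂P/∂n| = 3.41×10⁻³ / (1.25×10⁻⁴ × 0.718) = 38.0 m/s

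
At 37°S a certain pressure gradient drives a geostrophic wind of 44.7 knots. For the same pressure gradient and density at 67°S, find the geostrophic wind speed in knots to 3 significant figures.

29.2 knots

With the same pressure gradient and density, V_g ∝ 1/f ∝ 1/sin φ.
V₂ = V₁ · sin φ₁ / sin φ₂ = 44.7 × sin 37° / sin 67°
V₂ = 44.7 × 0.6018/0.9205 = 29.2 knots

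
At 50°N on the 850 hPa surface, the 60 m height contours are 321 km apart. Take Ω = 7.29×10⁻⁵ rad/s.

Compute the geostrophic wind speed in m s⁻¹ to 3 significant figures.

16.4 m s⁻¹

Coriolis parameter at 50°N:
f = 2Ω sin φ = 2 × 7.29×10⁻⁵ × sin 50° = 1.12×10⁻⁴ s⁻¹
Height gradient: |∂Z/∂n| = 60 m / 321000 m = 1.87×10⁻⁴
On a pressure surface, geostrophic balance gives V_g = (g/f)|∂Z/∂n|:
V_g = 9.81 × 1.87×10⁻⁴ / 1.12×10⁻⁴ = 16.4 m/s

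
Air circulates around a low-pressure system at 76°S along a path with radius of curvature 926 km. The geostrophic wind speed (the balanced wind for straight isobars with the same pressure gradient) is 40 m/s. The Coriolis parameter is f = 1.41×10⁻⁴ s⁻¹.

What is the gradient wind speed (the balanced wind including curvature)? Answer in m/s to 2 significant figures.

Around a low, centrifugal force acts outward with Coriolis, so pressure-gradient force balances both:
(1/ρ)|∂P/∂n| = fV + V²/R  →  V² + fR·V − fR·V_g = 0
With fR = 1.41×10⁻⁴ × 926×10³ m = 131 m/s:
V = [−fR + √((fR)² + 4 fR V_g)]/2 = [−131 + √(131² + 4×131×40)]/2 = 32.1 m/s
Subgeostrophic (V < V_g = 40 m/s), as expected around a low.

32 m/s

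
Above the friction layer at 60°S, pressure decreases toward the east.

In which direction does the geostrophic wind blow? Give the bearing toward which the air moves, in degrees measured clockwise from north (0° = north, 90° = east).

The pressure-gradient force points toward the east (bearing 090°).
Geostrophic balance: in the Southern Hemisphere the Coriolis force deflects motion to the left, so the geostrophic wind blows 90° to the left of the pressure-gradient force (low pressure on the right).
Rotating 090° by 90° counterclockwise gives 000° — the wind blows toward the north.

000°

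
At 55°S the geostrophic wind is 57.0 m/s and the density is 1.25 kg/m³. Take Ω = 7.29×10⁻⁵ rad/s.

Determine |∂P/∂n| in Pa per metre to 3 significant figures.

Coriolis parameter at 55°S:
f = 2Ω sin φ = 2 × 7.29×10⁻⁵ × sin 55° = 1.19×10⁻⁴ s⁻¹
Geostrophic balance rearranged: |∂P/∂n| = f ρ V_g
|∂P/∂n| = 1.19×10⁻⁴ × 1.25 × 57.0 = 8.51×10⁻³ Pa/m

8.51×10⁻³ Pa/m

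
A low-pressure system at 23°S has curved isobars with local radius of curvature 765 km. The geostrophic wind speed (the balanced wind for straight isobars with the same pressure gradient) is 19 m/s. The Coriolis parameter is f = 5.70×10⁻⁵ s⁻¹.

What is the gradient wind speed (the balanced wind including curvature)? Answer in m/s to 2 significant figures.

Around a low, centrifugal force acts outward with Coriolis, so pressure-gradient force balances both:
(1/ρ)|∂P/∂n| = fV + V²/R  →  V² + fR·V − fR·V_g = 0
With fR = 5.70×10⁻⁵ × 765×10³ m = 43.6 m/s:
V = [−fR + √((fR)² + 4 fR V_g)]/2 = [−43.6 + √(43.6² + 4×43.6×19)]/2 = 14.3 m/s
Subgeostrophic (V < V_g = 19 m/s), as expected around a low.

14 m/s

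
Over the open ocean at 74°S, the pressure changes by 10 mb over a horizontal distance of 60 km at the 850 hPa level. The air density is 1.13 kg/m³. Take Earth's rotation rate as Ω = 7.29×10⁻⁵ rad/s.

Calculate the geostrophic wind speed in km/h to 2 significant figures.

380 km/h

Coriolis parameter at 74°S:
f = 2Ω sin φ = 2 × 7.29×10⁻⁵ × sin 74° = 1.40×10⁻⁴ s⁻¹
Pressure gradient: |∂P/∂n| = 1000 Pa / 60000 m = 1.67×10⁻² Pa/m
Geostrophic balance (pressure-gradient force = Coriolis force):
V_g = (1/(fρ)) |∂P/∂n| = 1.67×10⁻² / (1.40×10⁻⁴ × 1.13) = 105 m/s
Converting: 105 m/s × 3.6 = 380 km/h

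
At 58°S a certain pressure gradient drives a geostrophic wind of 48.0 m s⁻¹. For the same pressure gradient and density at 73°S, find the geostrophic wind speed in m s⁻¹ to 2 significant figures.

43 m s⁻¹

With the same pressure gradient and density, V_g ∝ 1/f ∝ 1/sin φ.
V₂ = V₁ · sin φ₁ / sin φ₂ = 48.0 × sin 58° / sin 73°
V₂ = 48.0 × 0.8480/0.9563 = 43 m s⁻¹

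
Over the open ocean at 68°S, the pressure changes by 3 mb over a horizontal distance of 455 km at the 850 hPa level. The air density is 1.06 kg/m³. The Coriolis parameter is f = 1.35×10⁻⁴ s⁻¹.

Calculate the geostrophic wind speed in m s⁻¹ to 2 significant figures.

4.6 m s⁻¹

Pressure gradient: |∂P/∂n| = 300 Pa / 455000 m = 6.59×10⁻⁴ Pa/m
Geostrophic balance (pressure-gradient force = Coriolis force):
V_g = (1/(fρ)) |∂P/∂n| = 6.59×10⁻⁴ / (1.35×10⁻⁴ × 1.06) = 4.61 m/s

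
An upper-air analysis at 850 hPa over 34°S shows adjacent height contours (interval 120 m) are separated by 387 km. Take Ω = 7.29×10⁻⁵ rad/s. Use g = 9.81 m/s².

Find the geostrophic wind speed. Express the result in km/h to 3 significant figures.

134 km/h

Coriolis parameter at 34°S:
f = 2Ω sin φ = 2 × 7.29×10⁻⁵ × sin 34° = 8.15×10⁻⁵ s⁻¹
Height gradient: |∂Z/∂n| = 120 m / 387000 m = 3.10×10⁻⁴
On a pressure surface, geostrophic balance gives V_g = (g/f)|∂Z/∂n|:
V_g = 9.81 × 3.10×10⁻⁴ / 8.15×10⁻⁵ = 37.3 m/s
Converting: 37.3 m/s × 3.6 = 134 km/h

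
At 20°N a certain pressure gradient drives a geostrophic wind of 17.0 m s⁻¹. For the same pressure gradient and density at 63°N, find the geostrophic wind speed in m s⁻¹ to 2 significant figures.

6.5 m s⁻¹

With the same pressure gradient and density, V_g ∝ 1/f ∝ 1/sin φ.
V₂ = V₁ · sin φ₁ / sin φ₂ = 17.0 × sin 20° / sin 63°
V₂ = 17.0 × 0.3420/0.8910 = 6.5 m s⁻¹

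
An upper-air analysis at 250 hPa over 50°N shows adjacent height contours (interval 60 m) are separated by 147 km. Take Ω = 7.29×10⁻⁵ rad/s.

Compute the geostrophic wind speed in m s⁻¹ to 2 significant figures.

Coriolis parameter at 50°N:
f = 2Ω sin φ = 2 × 7.29×10⁻⁵ × sin 50° = 1.12×10⁻⁴ s⁻¹
Height gradient: |∂Z/∂n| = 60 m / 147000 m = 4.08×10⁻⁴
On a pressure surface, geostrophic balance gives V_g = (g/f)|∂Z/∂n|:
V_g = 9.81 × 4.08×10⁻⁴ / 1.12×10⁻⁴ = 35.9 m/s

36 m s⁻¹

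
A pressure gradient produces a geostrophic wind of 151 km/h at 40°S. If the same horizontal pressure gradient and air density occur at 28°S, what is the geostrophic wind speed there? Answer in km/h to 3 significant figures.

207 km/h

With the same pressure gradient and density, V_g ∝ 1/f ∝ 1/sin φ.
V₂ = V₁ · sin φ₁ / sin φ₂ = 151 × sin 40° / sin 28°
V₂ = 151 × 0.6428/0.4695 = 207 km/h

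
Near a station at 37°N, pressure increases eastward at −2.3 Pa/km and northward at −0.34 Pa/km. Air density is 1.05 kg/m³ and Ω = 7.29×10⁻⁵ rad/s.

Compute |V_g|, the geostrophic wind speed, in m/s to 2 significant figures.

25 m/s

Coriolis parameter at 37°N:
f = 2Ω sin φ = 2 × 7.29×10⁻⁵ × sin 37° = 8.77×10⁻⁵ s⁻¹
Component geostrophic relations (x east, y north):
u_g = −(1/(fρ)) ∂P/∂y,  v_g = (1/(fρ)) ∂P/∂x
u_g = −(−0.34×10⁻³)/(8.77×10⁻⁵ × 1.05) = 3.69 m/s;  v_g = (−2.3×10⁻³)/(8.77×10⁻⁵ × 1.05) = −25.0 m/s
|V_g| = √(u_g² + v_g²) = 25.2 m/s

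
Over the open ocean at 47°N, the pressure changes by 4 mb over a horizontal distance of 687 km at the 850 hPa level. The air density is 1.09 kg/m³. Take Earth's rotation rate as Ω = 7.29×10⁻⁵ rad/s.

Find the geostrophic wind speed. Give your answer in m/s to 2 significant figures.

Coriolis parameter at 47°N:
f = 2Ω sin φ = 2 × 7.29×10⁻⁵ × sin 47° = 1.07×10⁻⁴ s⁻¹
Pressure gradient: |∂P/∂n| = 400 Pa / 687000 m = 5.82×10⁻⁴ Pa/m
Geostrophic balance (pressure-gradient force = Coriolis force):
V_g = (1/(fρ)) |∂P/∂n| = 5.82×10⁻⁴ / (1.07×10⁻⁴ × 1.09) = 5.01 m/s

5.0 m/s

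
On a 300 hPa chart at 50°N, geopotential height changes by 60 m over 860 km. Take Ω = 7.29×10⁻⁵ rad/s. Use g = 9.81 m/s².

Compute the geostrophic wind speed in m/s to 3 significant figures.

6.13 m/s

Coriolis parameter at 50°N:
f = 2Ω sin φ = 2 × 7.29×10⁻⁵ × sin 50° = 1.12×10⁻⁴ s⁻¹
Height gradient: |∂Z/∂n| = 60 m / 860000 m = 6.98×10⁻⁵
On a pressure surface, geostrophic balance gives V_g = (g/f)|∂Z/∂n|:
V_g = 9.81 × 6.98×10⁻⁵ / 1.12×10⁻⁴ = 6.13 m/s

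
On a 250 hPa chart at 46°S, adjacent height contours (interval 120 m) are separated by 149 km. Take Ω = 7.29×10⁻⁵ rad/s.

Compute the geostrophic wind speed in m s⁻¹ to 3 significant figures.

75.3 m s⁻¹

Coriolis parameter at 46°S:
f = 2Ω sin φ = 2 × 7.29×10⁻⁵ × sin 46° = 1.05×10⁻⁴ s⁻¹
Height gradient: |∂Z/∂n| = 120 m / 149000 m = 8.05×10⁻⁴
On a pressure surface, geostrophic balance gives V_g = (g/f)|∂Z/∂n|:
V_g = 9.81 × 8.05×10⁻⁴ / 1.05×10⁻⁴ = 75.3 m/s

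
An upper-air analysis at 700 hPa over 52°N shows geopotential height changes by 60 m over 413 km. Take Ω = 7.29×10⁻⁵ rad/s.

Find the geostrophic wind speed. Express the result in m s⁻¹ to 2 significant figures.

Coriolis parameter at 52°N:
f = 2Ω sin φ = 2 × 7.29×10⁻⁵ × sin 52° = 1.15×10⁻⁴ s⁻¹
Height gradient: |∂Z/∂n| = 60 m / 413000 m = 1.45×10⁻⁴
On a pressure surface, geostrophic balance gives V_g = (g/f)|∂Z/∂n|:
V_g = 9.81 × 1.45×10⁻⁴ / 1.15×10⁻⁴ = 12.4 m/s

12 m s⁻¹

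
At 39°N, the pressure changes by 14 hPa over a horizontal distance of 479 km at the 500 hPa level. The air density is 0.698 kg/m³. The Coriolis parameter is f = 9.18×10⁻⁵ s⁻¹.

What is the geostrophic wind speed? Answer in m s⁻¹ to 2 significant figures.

Pressure gradient: |∂P/∂n| = 1400 Pa / 479000 m = 2.92×10⁻³ Pa/m
Geostrophic balance (pressure-gradient force = Coriolis force):
V_g = (1/(fρ)) |∂P/∂n| = 2.92×10⁻³ / (9.18×10⁻⁵ × 0.698) = 45.6 m/s

46 m s⁻¹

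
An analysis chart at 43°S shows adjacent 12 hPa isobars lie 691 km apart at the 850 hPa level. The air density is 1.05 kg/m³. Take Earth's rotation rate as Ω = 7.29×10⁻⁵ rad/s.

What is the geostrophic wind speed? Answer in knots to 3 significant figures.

32.3 knots

Coriolis parameter at 43°S:
f = 2Ω sin φ = 2 × 7.29×10⁻⁵ × sin 43° = 9.94×10⁻⁵ s⁻¹
Pressure gradient: |∂P/∂n| = 1200 Pa / 691000 m = 1.74×10⁻³ Pa/m
Geostrophic balance (pressure-gradient force = Coriolis force):
V_g = (1/(fρ)) |∂P/∂n| = 1.74×10⁻³ / (9.94×10⁻⁵ × 1.05) = 16.6 m/s
Converting: 16.6 m/s × 1.944 = 32.3 knots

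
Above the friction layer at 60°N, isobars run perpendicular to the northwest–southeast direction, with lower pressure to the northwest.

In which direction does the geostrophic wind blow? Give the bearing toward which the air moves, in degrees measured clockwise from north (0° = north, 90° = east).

The pressure-gradient force points toward the northwest (bearing 315°).
Geostrophic balance: in the Northern Hemisphere the Coriolis force deflects motion to the right, so the geostrophic wind blows 90° to the right of the pressure-gradient force (low pressure on the left).
Rotating 315° by 90° clockwise gives 045° — the wind blows toward the northeast.

045°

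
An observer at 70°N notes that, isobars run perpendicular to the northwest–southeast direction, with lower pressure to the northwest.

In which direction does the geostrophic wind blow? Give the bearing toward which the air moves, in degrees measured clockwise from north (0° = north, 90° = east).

The pressure-gradient force points toward the northwest (bearing 315°).
Geostrophic balance: in the Northern Hemisphere the Coriolis force deflects motion to the right, so the geostrophic wind blows 90° to the right of the pressure-gradient force (low pressure on the left).
Rotating 315° by 90° clockwise gives 045° — the wind blows toward the northeast.

045°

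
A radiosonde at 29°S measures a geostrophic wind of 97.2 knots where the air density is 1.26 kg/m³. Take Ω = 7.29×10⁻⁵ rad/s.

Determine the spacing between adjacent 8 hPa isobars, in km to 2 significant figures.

180 km

Coriolis parameter at 29°S:
f = 2Ω sin φ = 2 × 7.29×10⁻⁵ × sin 29° = 7.07×10⁻⁵ s⁻¹
Wind speed in SI: 97.2 knots = 50.0 m/s
Geostrophic balance rearranged: |∂P/∂n| = f ρ V_g
|∂P/∂n| = 7.07×10⁻⁵ × 1.26 × 50.0 = 4.45×10⁻³ Pa/m
Isobar spacing: Δn = ΔP/|∂P/∂n| = 800 Pa / 4.45×10⁻³ Pa/m = 179633 m ≈ 180 km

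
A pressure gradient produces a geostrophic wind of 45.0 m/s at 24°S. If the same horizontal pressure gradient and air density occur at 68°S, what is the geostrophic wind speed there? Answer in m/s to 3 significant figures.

With the same pressure gradient and density, V_g ∝ 1/f ∝ 1/sin φ.
V₂ = V₁ · sin φ₁ / sin φ₂ = 45.0 × sin 24° / sin 68°
V₂ = 45.0 × 0.4067/0.9272 = 19.7 m/s

19.7 m/s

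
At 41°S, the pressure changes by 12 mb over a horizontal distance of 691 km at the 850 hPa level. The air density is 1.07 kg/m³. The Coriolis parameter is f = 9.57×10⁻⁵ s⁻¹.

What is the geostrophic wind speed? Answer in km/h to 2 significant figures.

Pressure gradient: |∂P/∂n| = 1200 Pa / 691000 m = 1.74×10⁻³ Pa/m
Geostrophic balance (pressure-gradient force = Coriolis force):
V_g = (1/(fρ)) |∂P/∂n| = 1.74×10⁻³ / (9.57×10⁻⁵ × 1.07) = 17.0 m/s
Converting: 17.0 m/s × 3.6 = 61 km/h

61 km/h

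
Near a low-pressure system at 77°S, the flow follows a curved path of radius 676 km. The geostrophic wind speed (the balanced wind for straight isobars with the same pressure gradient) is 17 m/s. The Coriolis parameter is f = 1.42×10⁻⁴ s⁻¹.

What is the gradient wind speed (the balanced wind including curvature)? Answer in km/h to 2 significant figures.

Around a low, centrifugal force acts outward with Coriolis, so pressure-gradient force balances both:
(1/ρ)|∂P/∂n| = fV + V²/R  →  V² + fR·V − fR·V_g = 0
With fR = 1.42×10⁻⁴ × 676×10³ m = 96.0 m/s:
V = [−fR + √((fR)² + 4 fR V_g)]/2 = [−96.0 + √(96.0² + 4×96.0×17)]/2 = 14.7 m/s
Subgeostrophic (V < V_g = 17 m/s), as expected around a low.
Converting: 14.7 m/s × 3.6 = 53 km/h

53 km/h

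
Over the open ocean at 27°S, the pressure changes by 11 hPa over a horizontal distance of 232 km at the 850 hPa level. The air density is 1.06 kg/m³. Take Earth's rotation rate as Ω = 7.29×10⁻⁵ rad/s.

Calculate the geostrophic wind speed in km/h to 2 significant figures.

Coriolis parameter at 27°S:
f = 2Ω sin φ = 2 × 7.29×10⁻⁵ × sin 27° = 6.62×10⁻⁵ s⁻¹
Pressure gradient: |∂P/∂n| = 1100 Pa / 232000 m = 4.74×10⁻³ Pa/m
Geostrophic balance (pressure-gradient force = Coriolis force):
V_g = (1/(fρ)) |∂P/∂n| = 4.74×10⁻³ / (6.62×10⁻⁵ × 1.06) = 67.6 m/s
Converting: 67.6 m/s × 3.6 = 240 km/h

240 km/h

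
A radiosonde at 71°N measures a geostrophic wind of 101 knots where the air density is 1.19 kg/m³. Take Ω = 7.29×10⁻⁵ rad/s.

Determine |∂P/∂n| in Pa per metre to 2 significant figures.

8.5×10⁻³ Pa/m

Coriolis parameter at 71°N:
f = 2Ω sin φ = 2 × 7.29×10⁻⁵ × sin 71° = 1.38×10⁻⁴ s⁻¹
Wind speed in SI: 101 knots = 52.0 m/s
Geostrophic balance rearranged: |∂P/∂n| = f ρ V_g
|∂P/∂n| = 1.38×10⁻⁴ × 1.19 × 52.0 = 8.52×10⁻³ Pa/m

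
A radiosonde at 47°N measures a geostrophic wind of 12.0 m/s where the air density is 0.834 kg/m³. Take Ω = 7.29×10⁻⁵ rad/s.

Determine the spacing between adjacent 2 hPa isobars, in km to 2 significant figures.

Coriolis parameter at 47°N:
f = 2Ω sin φ = 2 × 7.29×10⁻⁵ × sin 47° = 1.07×10⁻⁴ s⁻¹
Geostrophic balance rearranged: |∂P/∂n| = f ρ V_g
|∂P/∂n| = 1.07×10⁻⁴ × 0.834 × 12.0 = 1.07×10⁻³ Pa/m
Isobar spacing: Δn = ΔP/|∂P/∂n| = 200 Pa / 1.07×10⁻³ Pa/m = 187412 m ≈ 190 km

190 km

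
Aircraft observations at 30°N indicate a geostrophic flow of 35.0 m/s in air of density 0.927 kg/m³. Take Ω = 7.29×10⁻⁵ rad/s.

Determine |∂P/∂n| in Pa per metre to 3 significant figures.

2.37×10⁻³ Pa/m

Coriolis parameter at 30°N:
f = 2Ω sin φ = 2 × 7.29×10⁻⁵ × sin 30° = 7.29×10⁻⁵ s⁻¹
Geostrophic balance rearranged: |∂P/∂n| = f ρ V_g
|∂P/∂n| = 7.29×10⁻⁵ × 0.927 × 35.0 = 2.37×10⁻³ Pa/m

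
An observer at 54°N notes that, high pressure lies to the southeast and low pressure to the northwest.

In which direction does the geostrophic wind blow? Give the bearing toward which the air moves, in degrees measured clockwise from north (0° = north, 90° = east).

The pressure-gradient force points toward the northwest (bearing 315°).
Geostrophic balance: in the Northern Hemisphere the Coriolis force deflects motion to the right, so the geostrophic wind blows 90° to the right of the pressure-gradient force (low pressure on the left).
Rotating 315° by 90° clockwise gives 045° — the wind blows toward the northeast.

045°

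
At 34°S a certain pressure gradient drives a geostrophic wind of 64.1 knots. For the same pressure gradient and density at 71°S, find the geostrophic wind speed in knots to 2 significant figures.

With the same pressure gradient and density, V_g ∝ 1/f ∝ 1/sin φ.
V₂ = V₁ · sin φ₁ / sin φ₂ = 64.1 × sin 34° / sin 71°
V₂ = 64.1 × 0.5592/0.9455 = 38 knots

38 knots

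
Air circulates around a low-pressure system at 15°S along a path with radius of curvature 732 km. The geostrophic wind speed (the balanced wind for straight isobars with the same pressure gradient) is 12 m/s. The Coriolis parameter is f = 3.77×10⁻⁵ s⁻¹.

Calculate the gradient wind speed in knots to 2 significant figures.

Around a low, centrifugal force acts outward with Coriolis, so pressure-gradient force balances both:
(1/ρ)|∂P/∂n| = fV + V²/R  →  V² + fR·V − fR·V_g = 0
With fR = 3.77×10⁻⁵ × 732×10³ m = 27.6 m/s:
V = [−fR + √((fR)² + 4 fR V_g)]/2 = [−27.6 + √(27.6² + 4×27.6×12)]/2 = 9.04 m/s
Subgeostrophic (V < V_g = 12 m/s), as expected around a low.
Converting: 9.04 m/s × 1.944 = 18 knots

18 knots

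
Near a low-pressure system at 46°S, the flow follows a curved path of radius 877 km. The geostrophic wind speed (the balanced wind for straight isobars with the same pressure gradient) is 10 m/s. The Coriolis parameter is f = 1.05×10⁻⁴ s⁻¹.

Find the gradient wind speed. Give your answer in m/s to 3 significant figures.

9.10 m/s

Around a low, centrifugal force acts outward with Coriolis, so pressure-gradient force balances both:
(1/ρ)|∂P/∂n| = fV + V²/R  →  V² + fR·V − fR·V_g = 0
With fR = 1.05×10⁻⁴ × 877×10³ m = 92.1 m/s:
V = [−fR + √((fR)² + 4 fR V_g)]/2 = [−92.1 + √(92.1² + 4×92.1×10)]/2 = 9.1 m/s
Subgeostrophic (V < V_g = 10 m/s), as expected around a low.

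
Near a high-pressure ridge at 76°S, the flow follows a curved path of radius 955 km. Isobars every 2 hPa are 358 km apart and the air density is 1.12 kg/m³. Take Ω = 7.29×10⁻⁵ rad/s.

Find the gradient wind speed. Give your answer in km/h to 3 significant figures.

13.0 km/h

Coriolis parameter at 76°S:
f = 2Ω sin φ = 2 × 7.29×10⁻⁵ × sin 76° = 1.41×10⁻⁴ s⁻¹
Pressure gradient: |∂P/∂n| = 200 Pa / 358000 m = 5.59×10⁻⁴ Pa/m
Geostrophic speed: V_g = |∂P/∂n|/(fρ) = 5.59×10⁻⁴/(1.41×10⁻⁴ × 1.12) = 3.53 m/s
Around a high, pressure-gradient force acts outward with centrifugal, so Coriolis balances both:
fV = (1/ρ)|∂P/∂n| + V²/R  →  V² − fR·V + fR·V_g = 0
With fR = 1.41×10⁻⁴ × 955×10³ m = 135 m/s:
V = [fR − √((fR)² − 4 fR V_g)]/2 = [135 − √(135² − 4×135×3.53)]/2 = 3.62 m/s
Supergeostrophic (V > V_g = 3.53 m/s), as expected around a high.
Converting: 3.62 m/s × 3.6 = 13.0 km/h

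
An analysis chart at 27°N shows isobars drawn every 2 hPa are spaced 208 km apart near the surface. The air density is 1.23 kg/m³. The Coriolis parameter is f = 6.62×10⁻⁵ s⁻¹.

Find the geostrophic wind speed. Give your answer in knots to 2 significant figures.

Pressure gradient: |∂P/∂n| = 200 Pa / 208000 m = 9.62×10⁻⁴ Pa/m
Geostrophic balance (pressure-gradient force = Coriolis force):
V_g = (1/(fρ)) |∂P/∂n| = 9.62×10⁻⁴ / (6.62×10⁻⁵ × 1.23) = 11.8 m/s
Converting: 11.8 m/s × 1.944 = 23 knots

23 knots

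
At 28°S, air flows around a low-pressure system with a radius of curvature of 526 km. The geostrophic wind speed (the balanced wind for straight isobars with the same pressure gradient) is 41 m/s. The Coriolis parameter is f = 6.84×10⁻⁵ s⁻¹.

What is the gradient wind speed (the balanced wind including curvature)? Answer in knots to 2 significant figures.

Around a low, centrifugal force acts outward with Coriolis, so pressure-gradient force balances both:
(1/ρ)|∂P/∂n| = fV + V²/R  →  V² + fR·V − fR·V_g = 0
With fR = 6.84×10⁻⁵ × 526×10³ m = 36.0 m/s:
V = [−fR + √((fR)² + 4 fR V_g)]/2 = [−36.0 + √(36.0² + 4×36.0×41)]/2 = 24.4 m/s
Subgeostrophic (V < V_g = 41 m/s), as expected around a low.
Converting: 24.4 m/s × 1.944 = 47 knots

47 knots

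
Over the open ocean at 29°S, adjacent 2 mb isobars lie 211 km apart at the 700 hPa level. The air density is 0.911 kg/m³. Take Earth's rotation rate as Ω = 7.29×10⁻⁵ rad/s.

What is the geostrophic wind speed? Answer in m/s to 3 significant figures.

Coriolis parameter at 29°S:
f = 2Ω sin φ = 2 × 7.29×10⁻⁵ × sin 29° = 7.07×10⁻⁵ s⁻¹
Pressure gradient: |∂P/∂n| = 200 Pa / 211000 m = 9.48×10⁻⁴ Pa/m
Geostrophic balance (pressure-gradient force = Coriolis force):
V_g = (1/(fρ)) |∂P/∂n| = 9.48×10⁻⁴ / (7.07×10⁻⁵ × 0.911) = 14.7 m/s

14.7 m/s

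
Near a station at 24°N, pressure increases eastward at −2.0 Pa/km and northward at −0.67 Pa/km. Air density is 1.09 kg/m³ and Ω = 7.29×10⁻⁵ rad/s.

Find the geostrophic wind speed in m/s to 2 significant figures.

33 m/s

Coriolis parameter at 24°N:
f = 2Ω sin φ = 2 × 7.29×10⁻⁵ × sin 24° = 5.93×10⁻⁵ s⁻¹
Component geostrophic relations (x east, y north):
u_g = −(1/(fρ)) ∂P/∂y,  v_g = (1/(fρ)) ∂P/∂x
u_g = −(−0.67×10⁻³)/(5.93×10⁻⁵ × 1.09) = 10.4 m/s;  v_g = (−2.0×10⁻³)/(5.93×10⁻⁵ × 1.09) = −30.9 m/s
|V_g| = √(u_g² + v_g²) = 32.6 m/s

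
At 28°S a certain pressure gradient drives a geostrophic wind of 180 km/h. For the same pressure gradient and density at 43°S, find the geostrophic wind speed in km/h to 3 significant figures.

With the same pressure gradient and density, V_g ∝ 1/f ∝ 1/sin φ.
V₂ = V₁ · sin φ₁ / sin φ₂ = 180 × sin 28° / sin 43°
V₂ = 180 × 0.4695/0.6820 = 124 km/h

124 km/h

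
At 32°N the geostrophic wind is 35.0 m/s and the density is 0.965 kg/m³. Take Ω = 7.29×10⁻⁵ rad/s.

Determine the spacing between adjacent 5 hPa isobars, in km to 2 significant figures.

190 km

Coriolis parameter at 32°N:
f = 2Ω sin φ = 2 × 7.29×10⁻⁵ × sin 32° = 7.73×10⁻⁵ s⁻¹
Geostrophic balance rearranged: |∂P/∂n| = f ρ V_g
|∂P/∂n| = 7.73×10⁻⁵ × 0.965 × 35.0 = 2.61×10⁻³ Pa/m
Isobar spacing: Δn = ΔP/|∂P/∂n| = 500 Pa / 2.61×10⁻³ Pa/m = 191605 m ≈ 190 km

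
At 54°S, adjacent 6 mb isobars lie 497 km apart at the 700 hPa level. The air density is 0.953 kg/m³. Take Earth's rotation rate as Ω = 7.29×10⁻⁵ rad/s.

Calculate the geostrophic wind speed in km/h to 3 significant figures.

Coriolis parameter at 54°S:
f = 2Ω sin φ = 2 × 7.29×10⁻⁵ × sin 54° = 1.18×10⁻⁴ s⁻¹
Pressure gradient: |∂P/∂n| = 600 Pa / 497000 m = 1.21×10⁻³ Pa/m
Geostrophic balance (pressure-gradient force = Coriolis force):
V_g = (1/(fρ)) |∂P/∂n| = 1.21×10⁻³ / (1.18×10⁻⁴ × 0.953) = 10.7 m/s
Converting: 10.7 m/s × 3.6 = 38.7 km/h

38.7 km/h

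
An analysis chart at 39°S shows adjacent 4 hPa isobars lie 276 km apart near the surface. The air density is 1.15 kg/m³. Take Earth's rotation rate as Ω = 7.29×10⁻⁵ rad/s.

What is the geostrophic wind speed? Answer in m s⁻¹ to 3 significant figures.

13.7 m s⁻¹

Coriolis parameter at 39°S:
f = 2Ω sin φ = 2 × 7.29×10⁻⁵ × sin 39° = 9.18×10⁻⁵ s⁻¹
Pressure gradient: |∂P/∂n| = 400 Pa / 276000 m = 1.45×10⁻³ Pa/m
Geostrophic balance (pressure-gradient force = Coriolis force):
V_g = (1/(fρ)) |∂P/∂n| = 1.45×10⁻³ / (9.18×10⁻⁵ × 1.15) = 13.7 m/s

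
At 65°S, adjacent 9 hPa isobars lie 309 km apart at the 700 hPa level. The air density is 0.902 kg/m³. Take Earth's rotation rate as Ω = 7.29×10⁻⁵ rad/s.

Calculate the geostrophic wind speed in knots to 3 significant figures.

47.5 knots

Coriolis parameter at 65°S:
f = 2Ω sin φ = 2 × 7.29×10⁻⁵ × sin 65° = 1.32×10⁻⁴ s⁻¹
Pressure gradient: |∂P/∂n| = 900 Pa / 309000 m = 2.91×10⁻³ Pa/m
Geostrophic balance (pressure-gradient force = Coriolis force):
V_g = (1/(fρ)) |∂P/∂n| = 2.91×10⁻³ / (1.32×10⁻⁴ × 0.902) = 24.4 m/s
Converting: 24.4 m/s × 1.944 = 47.5 knots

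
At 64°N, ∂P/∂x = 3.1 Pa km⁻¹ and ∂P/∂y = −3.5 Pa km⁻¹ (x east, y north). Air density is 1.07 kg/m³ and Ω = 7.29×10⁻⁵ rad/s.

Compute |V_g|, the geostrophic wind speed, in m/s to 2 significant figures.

33 m/s

Coriolis parameter at 64°N:
f = 2Ω sin φ = 2 × 7.29×10⁻⁵ × sin 64° = 1.31×10⁻⁴ s⁻¹
Component geostrophic relations (x east, y north):
u_g = −(1/(fρ)) ∂P/∂y,  v_g = (1/(fρ)) ∂P/∂x
u_g = −(−3.5×10⁻³)/(1.31×10⁻⁴ × 1.07) = 25.0 m/s;  v_g = (3.1×10⁻³)/(1.31×10⁻⁴ × 1.07) = 22.1 m/s
|V_g| = √(u_g² + v_g²) = 33.3 m/s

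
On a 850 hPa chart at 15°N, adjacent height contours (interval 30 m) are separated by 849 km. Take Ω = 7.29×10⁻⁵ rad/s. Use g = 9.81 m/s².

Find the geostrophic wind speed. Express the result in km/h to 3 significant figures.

33.1 km/h

Coriolis parameter at 15°N:
f = 2Ω sin φ = 2 × 7.29×10⁻⁵ × sin 15° = 3.77×10⁻⁵ s⁻¹
Height gradient: |∂Z/∂n| = 30 m / 849000 m = 3.53×10⁻⁵
On a pressure surface, geostrophic balance gives V_g = (g/f)|∂Z/∂n|:
V_g = 9.81 × 3.53×10⁻⁵ / 3.77×10⁻⁵ = 9.19 m/s
Converting: 9.19 m/s × 3.6 = 33.1 km/h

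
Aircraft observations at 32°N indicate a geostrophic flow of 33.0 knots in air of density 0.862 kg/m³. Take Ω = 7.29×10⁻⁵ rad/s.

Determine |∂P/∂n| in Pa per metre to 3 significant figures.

Coriolis parameter at 32°N:
f = 2Ω sin φ = 2 × 7.29×10⁻⁵ × sin 32° = 7.73×10⁻⁵ s⁻¹
Wind speed in SI: 33.0 knots = 17.0 m/s
Geostrophic balance rearranged: |∂P/∂n| = f ρ V_g
|∂P/∂n| = 7.73×10⁻⁵ × 0.862 × 17.0 = 1.13×10⁻³ Pa/m

1.13×10⁻³ Pa/m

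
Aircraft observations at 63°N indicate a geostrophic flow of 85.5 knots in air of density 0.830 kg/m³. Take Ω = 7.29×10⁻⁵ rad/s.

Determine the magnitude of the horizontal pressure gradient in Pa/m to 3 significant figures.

4.74×10⁻³ Pa/m

Coriolis parameter at 63°N:
f = 2Ω sin φ = 2 × 7.29×10⁻⁵ × sin 63° = 1.30×10⁻⁴ s⁻¹
Wind speed in SI: 85.5 knots = 44.0 m/s
Geostrophic balance rearranged: |∂P/∂n| = f ρ V_g
|∂P/∂n| = 1.30×10⁻⁴ × 0.830 × 44.0 = 4.74×10⁻³ Pa/m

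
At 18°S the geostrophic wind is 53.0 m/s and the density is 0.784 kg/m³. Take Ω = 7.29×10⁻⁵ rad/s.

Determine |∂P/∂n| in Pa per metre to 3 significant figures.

1.87×10⁻³ Pa/m

Coriolis parameter at 18°S:
f = 2Ω sin φ = 2 × 7.29×10⁻⁵ × sin 18° = 4.51×10⁻⁵ s⁻¹
Geostrophic balance rearranged: |∂P/∂n| = f ρ V_g
|∂P/∂n| = 4.51×10⁻⁵ × 0.784 × 53.0 = 1.87×10⁻³ Pa/m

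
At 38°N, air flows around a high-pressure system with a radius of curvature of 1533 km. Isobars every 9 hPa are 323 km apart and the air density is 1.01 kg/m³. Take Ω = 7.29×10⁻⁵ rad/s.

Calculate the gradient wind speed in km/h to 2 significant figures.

Coriolis parameter at 38°N:
f = 2Ω sin φ = 2 × 7.29×10⁻⁵ × sin 38° = 8.98×10⁻⁵ s⁻¹
Pressure gradient: |∂P/∂n| = 900 Pa / 323000 m = 2.79×10⁻³ Pa/m
Geostrophic speed: V_g = |∂P/∂n|/(fρ) = 2.79×10⁻³/(8.98×10⁻⁵ × 1.01) = 30.7 m/s
Around a high, pressure-gradient force acts outward with centrifugal, so Coriolis balances both:
fV = (1/ρ)|∂P/∂n| + V²/R  →  V² − fR·V + fR·V_g = 0
With fR = 8.98×10⁻⁵ × 1533×10³ m = 138 m/s:
V = [fR − √((fR)² − 4 fR V_g)]/2 = [138 − √(138² − 4×138×30.7)]/2 = 46.3 m/s
Supergeostrophic (V > V_g = 30.7 m/s), as expected around a high.
Converting: 46.3 m/s × 3.6 = 170 km/h

170 km/h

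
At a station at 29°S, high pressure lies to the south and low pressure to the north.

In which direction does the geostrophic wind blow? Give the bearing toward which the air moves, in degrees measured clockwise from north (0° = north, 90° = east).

270°

The pressure-gradient force points toward the north (bearing 000°).
Geostrophic balance: in the Southern Hemisphere the Coriolis force deflects motion to the left, so the geostrophic wind blows 90° to the left of the pressure-gradient force (low pressure on the right).
Rotating 000° by 90° counterclockwise gives 270° — the wind blows toward the west.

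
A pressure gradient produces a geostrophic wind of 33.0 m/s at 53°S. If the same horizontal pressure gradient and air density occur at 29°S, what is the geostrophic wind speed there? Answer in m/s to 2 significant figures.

54 m/s

With the same pressure gradient and density, V_g ∝ 1/f ∝ 1/sin φ.
V₂ = V₁ · sin φ₁ / sin φ₂ = 33.0 × sin 53° / sin 29°
V₂ = 33.0 × 0.7986/0.4848 = 54 m/s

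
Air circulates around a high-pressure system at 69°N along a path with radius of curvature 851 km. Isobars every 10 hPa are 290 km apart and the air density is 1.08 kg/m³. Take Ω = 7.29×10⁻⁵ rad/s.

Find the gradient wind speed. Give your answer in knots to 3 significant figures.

Coriolis parameter at 69°N:
f = 2Ω sin φ = 2 × 7.29×10⁻⁵ × sin 69° = 1.36×10⁻⁴ s⁻¹
Pressure gradient: |∂P/∂n| = 1000 Pa / 290000 m = 3.45×10⁻³ Pa/m
Geostrophic speed: V_g = |∂P/∂n|/(fρ) = 3.45×10⁻³/(1.36×10⁻⁴ × 1.08) = 23.5 m/s
Around a high, pressure-gradient force acts outward with centrifugal, so Coriolis balances both:
fV = (1/ρ)|∂P/∂n| + V²/R  →  V² − fR·V + fR·V_g = 0
With fR = 1.36×10⁻⁴ × 851×10³ m = 116 m/s:
V = [fR − √((fR)² − 4 fR V_g)]/2 = [116 − √(116² − 4×116×23.5)]/2 = 32.7 m/s
Supergeostrophic (V > V_g = 23.5 m/s), as expected around a high.
Converting: 32.7 m/s × 1.944 = 63.5 knots

63.5 knots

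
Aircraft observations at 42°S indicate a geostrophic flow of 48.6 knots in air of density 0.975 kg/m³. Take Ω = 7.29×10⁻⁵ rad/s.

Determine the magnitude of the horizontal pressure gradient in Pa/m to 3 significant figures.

2.38×10⁻³ Pa/m

Coriolis parameter at 42°S:
f = 2Ω sin φ = 2 × 7.29×10⁻⁵ × sin 42° = 9.76×10⁻⁵ s⁻¹
Wind speed in SI: 48.6 knots = 25.0 m/s
Geostrophic balance rearranged: |∂P/∂n| = f ρ V_g
|∂P/∂n| = 9.76×10⁻⁵ × 0.975 × 25.0 = 2.38×10⁻³ Pa/m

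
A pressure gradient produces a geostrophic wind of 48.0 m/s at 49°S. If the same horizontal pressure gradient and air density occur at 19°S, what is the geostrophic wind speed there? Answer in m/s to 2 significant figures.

With the same pressure gradient and density, V_g ∝ 1/f ∝ 1/sin φ.
V₂ = V₁ · sin φ₁ / sin φ₂ = 48.0 × sin 49° / sin 19°
V₂ = 48.0 × 0.7547/0.3256 = 110 m/s

110 m/s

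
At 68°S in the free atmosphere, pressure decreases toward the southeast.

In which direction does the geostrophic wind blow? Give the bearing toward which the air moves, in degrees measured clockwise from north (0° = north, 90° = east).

045°

The pressure-gradient force points toward the southeast (bearing 135°).
Geostrophic balance: in the Southern Hemisphere the Coriolis force deflects motion to the left, so the geostrophic wind blows 90° to the left of the pressure-gradient force (low pressure on the right).
Rotating 135° by 90° counterclockwise gives 045° — the wind blows toward the northeast.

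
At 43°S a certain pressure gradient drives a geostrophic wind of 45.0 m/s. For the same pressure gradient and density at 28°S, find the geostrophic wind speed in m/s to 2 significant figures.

65 m/s

With the same pressure gradient and density, V_g ∝ 1/f ∝ 1/sin φ.
V₂ = V₁ · sin φ₁ / sin φ₂ = 45.0 × sin 43° / sin 28°
V₂ = 45.0 × 0.6820/0.4695 = 65 m/s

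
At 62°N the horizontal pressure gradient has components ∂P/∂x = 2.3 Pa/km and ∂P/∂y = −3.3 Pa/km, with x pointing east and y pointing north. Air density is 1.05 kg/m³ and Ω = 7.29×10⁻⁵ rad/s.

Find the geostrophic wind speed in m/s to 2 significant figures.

Coriolis parameter at 62°N:
f = 2Ω sin φ = 2 × 7.29×10⁻⁵ × sin 62° = 1.29×10⁻⁴ s⁻¹
Component geostrophic relations (x east, y north):
u_g = −(1/(fρ)) ∂P/∂y,  v_g = (1/(fρ)) ∂P/∂x
u_g = −(−3.3×10⁻³)/(1.29×10⁻⁴ × 1.05) = 24.4 m/s;  v_g = (2.3×10⁻³)/(1.29×10⁻⁴ × 1.05) = 17.0 m/s
|V_g| = √(u_g² + v_g²) = 29.8 m/s

30 m/s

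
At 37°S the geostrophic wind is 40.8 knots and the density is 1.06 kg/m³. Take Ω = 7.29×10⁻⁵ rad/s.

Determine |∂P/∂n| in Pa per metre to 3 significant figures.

1.95×10⁻³ Pa/m

Coriolis parameter at 37°S:
f = 2Ω sin φ = 2 × 7.29×10⁻⁵ × sin 37° = 8.77×10⁻⁵ s⁻¹
Wind speed in SI: 40.8 knots = 21.0 m/s
Geostrophic balance rearranged: |∂P/∂n| = f ρ V_g
|∂P/∂n| = 8.77×10⁻⁵ × 1.06 × 21.0 = 1.95×10⁻³ Pa/m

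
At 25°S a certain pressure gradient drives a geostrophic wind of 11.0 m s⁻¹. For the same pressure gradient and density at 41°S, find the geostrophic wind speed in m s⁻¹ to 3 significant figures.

With the same pressure gradient and density, V_g ∝ 1/f ∝ 1/sin φ.
V₂ = V₁ · sin φ₁ / sin φ₂ = 11.0 × sin 25° / sin 41°
V₂ = 11.0 × 0.4226/0.6561 = 7.09 m s⁻¹

7.09 m s⁻¹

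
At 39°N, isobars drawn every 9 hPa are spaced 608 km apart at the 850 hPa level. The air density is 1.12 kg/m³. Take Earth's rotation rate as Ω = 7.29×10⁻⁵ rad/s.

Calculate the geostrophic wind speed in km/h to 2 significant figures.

52 km/h

Coriolis parameter at 39°N:
f = 2Ω sin φ = 2 × 7.29×10⁻⁵ × sin 39° = 9.18×10⁻⁵ s⁻¹
Pressure gradient: |∂P/∂n| = 900 Pa / 608000 m = 1.48×10⁻³ Pa/m
Geostrophic balance (pressure-gradient force = Coriolis force):
V_g = (1/(fρ)) |∂P/∂n| = 1.48×10⁻³ / (9.18×10⁻⁵ × 1.12) = 14.4 m/s
Converting: 14.4 m/s × 3.6 = 52 km/h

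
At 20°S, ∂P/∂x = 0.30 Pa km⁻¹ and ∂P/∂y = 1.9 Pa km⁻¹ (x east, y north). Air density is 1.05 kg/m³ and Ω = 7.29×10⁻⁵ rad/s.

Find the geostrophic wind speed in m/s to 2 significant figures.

37 m/s

Coriolis parameter at 20°S:
f = 2Ω sin φ = 2 × 7.29×10⁻⁵ × sin 20° = 4.99×10⁻⁵ s⁻¹
In the Southern Hemisphere f is negative: f = −4.99×10⁻⁵ s⁻¹.
Component geostrophic relations (x east, y north):
u_g = −(1/(fρ)) ∂P/∂y,  v_g = (1/(fρ)) ∂P/∂x
u_g = −(1.9×10⁻³)/(−4.99×10⁻⁵ × 1.05) = 36.3 m/s;  v_g = (0.30×10⁻³)/(−4.99×10⁻⁵ × 1.05) = −5.73 m/s
|V_g| = √(u_g² + v_g²) = 36.7 m/s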